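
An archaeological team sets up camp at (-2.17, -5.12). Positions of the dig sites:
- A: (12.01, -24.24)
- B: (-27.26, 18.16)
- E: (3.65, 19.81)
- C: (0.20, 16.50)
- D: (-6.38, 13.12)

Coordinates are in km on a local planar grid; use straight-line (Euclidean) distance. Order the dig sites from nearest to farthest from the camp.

Distances from the camp:
D (-6.38, 13.12): 18.7 km
C (0.20, 16.50): 21.7 km
A (12.01, -24.24): 23.8 km
E (3.65, 19.81): 25.6 km
B (-27.26, 18.16): 34.2 km

D, C, A, E, B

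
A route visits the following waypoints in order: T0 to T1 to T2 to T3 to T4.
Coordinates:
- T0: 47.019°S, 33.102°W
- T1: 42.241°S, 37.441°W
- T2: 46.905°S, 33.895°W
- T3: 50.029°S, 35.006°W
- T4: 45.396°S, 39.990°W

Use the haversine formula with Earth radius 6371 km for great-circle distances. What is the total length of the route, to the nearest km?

2215 km

Leg distances:
T0→T1: 632.4 km  (cumulative 632.4 km)
T1→T2: 589.6 km  (cumulative 1222.0 km)
T2→T3: 356.9 km  (cumulative 1578.9 km)
T3→T4: 635.6 km  (cumulative 2214.5 km)
Total route length ≈ 2215 km.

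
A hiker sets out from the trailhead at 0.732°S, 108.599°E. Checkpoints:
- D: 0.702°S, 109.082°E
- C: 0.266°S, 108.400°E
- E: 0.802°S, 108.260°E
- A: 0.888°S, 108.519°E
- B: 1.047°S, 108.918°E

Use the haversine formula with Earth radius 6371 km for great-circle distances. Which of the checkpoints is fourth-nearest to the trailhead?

D

Distance to each, sorted:
A: 19.5 km
E: 38.5 km
B: 49.8 km
D: 53.8 km
C: 56.3 km
The fourth-nearest is D at 53.8 km.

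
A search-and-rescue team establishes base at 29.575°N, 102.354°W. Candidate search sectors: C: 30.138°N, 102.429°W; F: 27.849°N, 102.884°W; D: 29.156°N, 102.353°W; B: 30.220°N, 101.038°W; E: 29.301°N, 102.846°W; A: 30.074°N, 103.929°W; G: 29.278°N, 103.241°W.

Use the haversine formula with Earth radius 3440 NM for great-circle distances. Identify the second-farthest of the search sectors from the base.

A

Distances from the base (29.575°N, 102.354°W):
F: 107.3 NM
A: 87.3 NM
B: 78.7 NM
G: 49.7 NM
C: 34.0 NM
E: 30.5 NM
D: 25.2 NM
The second-farthest is A at 87.3 NM.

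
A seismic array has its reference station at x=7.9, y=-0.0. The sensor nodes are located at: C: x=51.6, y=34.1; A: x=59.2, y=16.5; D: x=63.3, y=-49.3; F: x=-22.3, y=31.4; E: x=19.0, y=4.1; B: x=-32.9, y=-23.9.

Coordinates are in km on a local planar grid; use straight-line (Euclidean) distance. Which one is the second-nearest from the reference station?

Distances from the reference station (x=7.9, y=-0.0):
E: 11.8 km
F: 43.6 km
B: 47.3 km
A: 53.9 km
C: 55.4 km
D: 74.2 km
The second-nearest is F at 43.6 km.

F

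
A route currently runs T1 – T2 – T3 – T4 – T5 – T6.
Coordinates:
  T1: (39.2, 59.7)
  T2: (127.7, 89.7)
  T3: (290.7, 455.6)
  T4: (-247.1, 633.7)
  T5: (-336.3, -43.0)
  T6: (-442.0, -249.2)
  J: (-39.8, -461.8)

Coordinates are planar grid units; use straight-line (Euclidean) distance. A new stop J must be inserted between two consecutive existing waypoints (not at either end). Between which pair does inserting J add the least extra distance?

Added distance for inserting J between each consecutive pair:
T1–T2: 1010.4
T2–T3: 1150.9
T3–T4: 1523.5
T4–T5: 945.5
T5–T6: 736.4
Smallest added distance is 736.4, inserting between T5 and T6.

between T5 and T6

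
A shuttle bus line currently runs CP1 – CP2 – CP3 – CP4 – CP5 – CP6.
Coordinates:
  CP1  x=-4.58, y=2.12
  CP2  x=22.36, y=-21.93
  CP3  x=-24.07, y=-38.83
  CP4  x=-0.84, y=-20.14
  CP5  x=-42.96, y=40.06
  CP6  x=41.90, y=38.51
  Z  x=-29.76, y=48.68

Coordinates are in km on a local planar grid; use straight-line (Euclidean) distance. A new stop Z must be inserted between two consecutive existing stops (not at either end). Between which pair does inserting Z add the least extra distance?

Added distance for inserting Z between each consecutive pair:
CP1–CP2: 104.6 km
CP2–CP3: 126.0 km
CP3–CP4: 132.5 km
CP4–CP5: 16.9 km
CP5–CP6: 3.3 km
Smallest added distance is 3.3 km, inserting between CP5 and CP6.

between CP5 and CP6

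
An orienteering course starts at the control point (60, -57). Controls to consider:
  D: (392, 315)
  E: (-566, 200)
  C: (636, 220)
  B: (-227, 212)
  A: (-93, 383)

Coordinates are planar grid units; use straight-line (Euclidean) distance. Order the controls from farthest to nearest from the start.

Distance from the start at (60, -57) to each:
E (-566, 200): 676.7
C (636, 220): 639.1
D (392, 315): 498.6
A (-93, 383): 465.8
B (-227, 212): 393.4

E, C, D, A, B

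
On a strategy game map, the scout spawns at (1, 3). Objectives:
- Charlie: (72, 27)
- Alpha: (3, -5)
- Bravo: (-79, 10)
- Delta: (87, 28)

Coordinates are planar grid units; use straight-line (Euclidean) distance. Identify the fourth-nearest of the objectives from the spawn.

Distances from the spawn ((1, 3)):
Alpha: 8.2
Charlie: 74.9
Bravo: 80.3
Delta: 89.6
The fourth-nearest is Delta at 89.6.

Delta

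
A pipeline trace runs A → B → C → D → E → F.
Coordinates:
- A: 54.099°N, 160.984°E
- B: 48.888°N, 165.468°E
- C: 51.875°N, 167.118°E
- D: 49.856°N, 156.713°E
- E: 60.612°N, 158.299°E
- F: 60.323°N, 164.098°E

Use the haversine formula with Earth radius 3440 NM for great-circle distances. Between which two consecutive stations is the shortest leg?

E–F

Leg distances:
A→B: 354.8 NM
B→C: 190.1 NM
C→D: 412.1 NM
D→E: 648.0 NM
E→F: 172.4 NM
The shortest leg is E–F at 172.4 NM.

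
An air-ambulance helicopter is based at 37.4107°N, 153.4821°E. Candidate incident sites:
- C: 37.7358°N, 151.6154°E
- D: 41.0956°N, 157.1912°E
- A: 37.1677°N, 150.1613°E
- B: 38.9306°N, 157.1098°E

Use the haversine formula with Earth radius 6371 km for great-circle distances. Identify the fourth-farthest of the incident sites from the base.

C

Distance to each, sorted:
D: 519.4 km
B: 359.3 km
A: 295.0 km
C: 168.4 km
The fourth-farthest is C at 168.4 km.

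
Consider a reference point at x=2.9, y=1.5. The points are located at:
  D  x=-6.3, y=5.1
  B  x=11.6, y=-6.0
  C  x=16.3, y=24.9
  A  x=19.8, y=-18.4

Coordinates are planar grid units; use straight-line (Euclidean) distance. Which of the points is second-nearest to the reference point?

B

Distance to each, sorted:
D: 9.9
B: 11.5
A: 26.1
C: 27.0
The second-nearest is B at 11.5.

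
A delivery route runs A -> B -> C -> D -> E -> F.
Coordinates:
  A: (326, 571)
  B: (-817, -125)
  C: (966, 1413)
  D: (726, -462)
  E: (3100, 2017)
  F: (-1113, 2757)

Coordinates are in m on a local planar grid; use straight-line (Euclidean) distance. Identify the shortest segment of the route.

A–B

Leg distances:
A→B: 1338.2 m
B→C: 2354.7 m
C→D: 1890.3 m
D→E: 3432.4 m
E→F: 4277.5 m
The shortest leg is A–B at 1338.2 m.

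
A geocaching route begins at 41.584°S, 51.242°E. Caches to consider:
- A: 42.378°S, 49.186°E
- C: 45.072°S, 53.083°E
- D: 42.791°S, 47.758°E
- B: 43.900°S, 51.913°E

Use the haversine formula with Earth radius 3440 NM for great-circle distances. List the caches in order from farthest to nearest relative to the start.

Distance from the start at 41.584°S, 51.242°E to each:
C 45.072°S, 53.083°E: 224.3 NM
D 42.791°S, 47.758°E: 171.1 NM
B 43.900°S, 51.913°E: 142.2 NM
A 42.378°S, 49.186°E: 103.4 NM

C, D, B, A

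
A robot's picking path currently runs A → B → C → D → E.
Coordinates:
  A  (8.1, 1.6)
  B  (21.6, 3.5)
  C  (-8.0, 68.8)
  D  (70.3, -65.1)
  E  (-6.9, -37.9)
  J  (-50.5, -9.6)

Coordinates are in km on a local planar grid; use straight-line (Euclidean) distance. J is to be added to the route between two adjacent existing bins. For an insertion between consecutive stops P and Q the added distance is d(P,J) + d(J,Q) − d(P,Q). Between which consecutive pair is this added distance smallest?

between C and D

Added distance for inserting J between each consecutive pair:
A–B: 119.3 km
B–C: 90.8 km
C–D: 67.0 km
D–E: 103.1 km
Smallest added distance is 67.0 km, inserting between C and D.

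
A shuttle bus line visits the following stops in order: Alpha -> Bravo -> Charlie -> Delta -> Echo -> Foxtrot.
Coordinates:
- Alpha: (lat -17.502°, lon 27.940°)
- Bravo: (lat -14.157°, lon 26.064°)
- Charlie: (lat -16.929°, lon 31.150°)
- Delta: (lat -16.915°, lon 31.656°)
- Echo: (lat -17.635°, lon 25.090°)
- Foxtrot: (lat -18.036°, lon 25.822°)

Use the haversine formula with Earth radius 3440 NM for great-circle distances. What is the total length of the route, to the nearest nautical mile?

1022 NM

Leg distances:
Alpha→Bravo: 228.2 NM  (cumulative 228.2 NM)
Bravo→Charlie: 338.0 NM  (cumulative 566.2 NM)
Charlie→Delta: 29.1 NM  (cumulative 595.2 NM)
Delta→Echo: 378.9 NM  (cumulative 974.1 NM)
Echo→Foxtrot: 48.3 NM  (cumulative 1022.4 NM)
Total route length ≈ 1022 NM.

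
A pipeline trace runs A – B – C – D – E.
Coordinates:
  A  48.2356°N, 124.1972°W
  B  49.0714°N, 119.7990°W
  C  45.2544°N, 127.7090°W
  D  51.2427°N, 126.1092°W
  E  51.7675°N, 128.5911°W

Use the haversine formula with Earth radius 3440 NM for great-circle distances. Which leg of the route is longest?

Leg distances:
A→B: 181.5 NM
B→C: 395.6 NM
C→D: 365.2 NM
D→E: 98.0 NM
The longest leg is B–C at 395.6 NM.

B–C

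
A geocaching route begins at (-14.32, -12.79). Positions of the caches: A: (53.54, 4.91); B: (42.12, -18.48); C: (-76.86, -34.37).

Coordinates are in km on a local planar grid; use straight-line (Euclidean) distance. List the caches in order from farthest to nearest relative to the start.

Computing each straight-line distance from (-14.32, -12.79):
A (53.54, 4.91): 70.1 km
C (-76.86, -34.37): 66.2 km
B (42.12, -18.48): 56.7 km

A, C, B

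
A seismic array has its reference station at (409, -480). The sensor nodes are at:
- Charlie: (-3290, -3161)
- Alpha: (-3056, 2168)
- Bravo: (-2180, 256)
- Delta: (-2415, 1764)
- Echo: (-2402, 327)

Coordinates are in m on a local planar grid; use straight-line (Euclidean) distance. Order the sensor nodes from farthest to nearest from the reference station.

Distance from the reference station at (409, -480) to each:
Charlie (-3290, -3161): 4568.4 m
Alpha (-3056, 2168): 4361.0 m
Delta (-2415, 1764): 3607.0 m
Echo (-2402, 327): 2924.5 m
Bravo (-2180, 256): 2691.6 m

Charlie, Alpha, Delta, Echo, Bravo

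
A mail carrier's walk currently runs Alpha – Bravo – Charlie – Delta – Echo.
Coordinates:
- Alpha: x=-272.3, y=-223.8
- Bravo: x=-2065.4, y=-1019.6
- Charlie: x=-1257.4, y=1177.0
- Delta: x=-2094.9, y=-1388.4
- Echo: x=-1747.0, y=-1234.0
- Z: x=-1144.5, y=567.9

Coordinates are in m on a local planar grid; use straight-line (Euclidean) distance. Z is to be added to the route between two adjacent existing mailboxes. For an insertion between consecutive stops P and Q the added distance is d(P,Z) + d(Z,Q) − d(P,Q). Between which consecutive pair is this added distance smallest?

Added distance for inserting Z between each consecutive pair:
Alpha–Bravo: 1051.4 m
Bravo–Charlie: 114.2 m
Charlie–Delta: 95.8 m
Delta–Echo: 3694.3 m
Smallest added distance is 95.8 m, inserting between Charlie and Delta.

between Charlie and Delta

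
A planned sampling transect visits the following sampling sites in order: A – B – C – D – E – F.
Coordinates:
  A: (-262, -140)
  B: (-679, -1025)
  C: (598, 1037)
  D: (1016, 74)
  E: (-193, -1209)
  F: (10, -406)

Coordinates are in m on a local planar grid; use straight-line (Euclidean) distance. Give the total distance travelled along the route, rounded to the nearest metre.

7045 m

Leg distances:
A→B: 978.3 m  (cumulative 978.3 m)
B→C: 2425.4 m  (cumulative 3403.7 m)
C→D: 1049.8 m  (cumulative 4453.5 m)
D→E: 1762.9 m  (cumulative 6216.4 m)
E→F: 828.3 m  (cumulative 7044.7 m)
Total route length ≈ 7045 m.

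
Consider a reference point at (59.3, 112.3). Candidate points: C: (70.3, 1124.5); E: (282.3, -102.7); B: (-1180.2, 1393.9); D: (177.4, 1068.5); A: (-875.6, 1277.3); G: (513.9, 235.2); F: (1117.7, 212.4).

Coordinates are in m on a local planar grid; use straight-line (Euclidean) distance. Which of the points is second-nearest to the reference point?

G

Distance to each, sorted:
E: 309.8 m
G: 470.9 m
D: 963.5 m
C: 1012.3 m
F: 1063.1 m
A: 1493.7 m
B: 1782.9 m
The second-nearest is G at 470.9 m.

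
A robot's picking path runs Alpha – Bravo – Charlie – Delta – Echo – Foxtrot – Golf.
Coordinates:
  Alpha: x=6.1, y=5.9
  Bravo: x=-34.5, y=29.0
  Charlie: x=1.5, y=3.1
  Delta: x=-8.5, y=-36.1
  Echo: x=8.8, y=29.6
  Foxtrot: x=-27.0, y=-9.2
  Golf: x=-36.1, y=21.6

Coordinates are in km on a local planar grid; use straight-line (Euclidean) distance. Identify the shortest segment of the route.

Leg distances:
Alpha→Bravo: 46.7 km
Bravo→Charlie: 44.3 km
Charlie→Delta: 40.5 km
Delta→Echo: 67.9 km
Echo→Foxtrot: 52.8 km
Foxtrot→Golf: 32.1 km
The shortest leg is Foxtrot–Golf at 32.1 km.

Foxtrot–Golf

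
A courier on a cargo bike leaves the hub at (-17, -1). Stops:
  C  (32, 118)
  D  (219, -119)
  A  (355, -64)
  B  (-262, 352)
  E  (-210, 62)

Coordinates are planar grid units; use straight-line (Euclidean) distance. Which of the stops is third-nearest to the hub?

D

Distance to each, sorted:
C: 128.7
E: 203.0
D: 263.9
A: 377.3
B: 429.7
The third-nearest is D at 263.9.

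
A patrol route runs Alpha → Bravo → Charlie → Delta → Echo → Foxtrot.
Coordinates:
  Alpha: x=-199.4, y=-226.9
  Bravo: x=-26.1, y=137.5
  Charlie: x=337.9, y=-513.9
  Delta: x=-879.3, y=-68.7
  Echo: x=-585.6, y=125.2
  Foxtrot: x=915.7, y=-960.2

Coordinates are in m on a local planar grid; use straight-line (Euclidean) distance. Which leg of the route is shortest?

Leg distances:
Alpha→Bravo: 403.5 m
Bravo→Charlie: 746.2 m
Charlie→Delta: 1296.1 m
Delta→Echo: 351.9 m
Echo→Foxtrot: 1852.6 m
The shortest leg is Delta–Echo at 351.9 m.

Delta–Echo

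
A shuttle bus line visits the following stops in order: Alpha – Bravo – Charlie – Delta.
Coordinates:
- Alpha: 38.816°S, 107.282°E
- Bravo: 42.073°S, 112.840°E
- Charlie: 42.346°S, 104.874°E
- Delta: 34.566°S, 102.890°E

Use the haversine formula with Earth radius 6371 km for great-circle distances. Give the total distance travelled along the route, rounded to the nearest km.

Leg distances:
Alpha→Bravo: 593.4 km  (cumulative 593.4 km)
Bravo→Charlie: 656.6 km  (cumulative 1249.9 km)
Charlie→Delta: 882.1 km  (cumulative 2132.0 km)
Total route length ≈ 2132 km.

2132 km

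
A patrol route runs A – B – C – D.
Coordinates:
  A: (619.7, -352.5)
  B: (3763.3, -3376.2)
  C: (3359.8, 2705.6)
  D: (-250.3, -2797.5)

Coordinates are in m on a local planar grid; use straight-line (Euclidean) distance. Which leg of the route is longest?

Leg distances:
A→B: 4361.8 m
B→C: 6095.2 m
C→D: 6581.6 m
The longest leg is C–D at 6581.6 m.

C–D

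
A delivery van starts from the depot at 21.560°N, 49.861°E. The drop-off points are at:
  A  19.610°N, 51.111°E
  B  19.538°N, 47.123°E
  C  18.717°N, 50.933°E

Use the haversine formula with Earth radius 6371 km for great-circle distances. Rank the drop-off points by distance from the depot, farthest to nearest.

Computing each great-circle distance from 21.560°N, 49.861°E:
B 19.538°N, 47.123°E: 363.1 km
C 18.717°N, 50.933°E: 335.3 km
A 19.610°N, 51.111°E: 252.9 km

B, C, A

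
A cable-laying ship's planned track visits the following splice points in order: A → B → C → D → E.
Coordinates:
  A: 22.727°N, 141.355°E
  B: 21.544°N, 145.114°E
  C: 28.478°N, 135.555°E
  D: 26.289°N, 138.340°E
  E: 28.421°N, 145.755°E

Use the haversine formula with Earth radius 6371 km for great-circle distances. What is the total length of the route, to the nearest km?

2779 km

Leg distances:
A→B: 408.9 km  (cumulative 408.9 km)
B→C: 1232.9 km  (cumulative 1641.8 km)
C→D: 367.2 km  (cumulative 2009.0 km)
D→E: 769.6 km  (cumulative 2778.6 km)
Total route length ≈ 2779 km.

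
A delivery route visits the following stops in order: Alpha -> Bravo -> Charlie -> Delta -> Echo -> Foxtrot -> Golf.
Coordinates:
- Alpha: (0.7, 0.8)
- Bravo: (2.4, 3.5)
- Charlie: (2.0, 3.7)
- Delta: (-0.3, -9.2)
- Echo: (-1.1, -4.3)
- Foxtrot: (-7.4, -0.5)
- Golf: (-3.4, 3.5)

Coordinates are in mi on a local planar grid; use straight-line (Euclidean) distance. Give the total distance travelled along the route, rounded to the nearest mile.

35 mi

Leg distances:
Alpha→Bravo: 3.2 mi  (cumulative 3.2 mi)
Bravo→Charlie: 0.4 mi  (cumulative 3.6 mi)
Charlie→Delta: 13.1 mi  (cumulative 16.7 mi)
Delta→Echo: 5.0 mi  (cumulative 21.7 mi)
Echo→Foxtrot: 7.4 mi  (cumulative 29.1 mi)
Foxtrot→Golf: 5.7 mi  (cumulative 34.7 mi)
Total route length ≈ 35 mi.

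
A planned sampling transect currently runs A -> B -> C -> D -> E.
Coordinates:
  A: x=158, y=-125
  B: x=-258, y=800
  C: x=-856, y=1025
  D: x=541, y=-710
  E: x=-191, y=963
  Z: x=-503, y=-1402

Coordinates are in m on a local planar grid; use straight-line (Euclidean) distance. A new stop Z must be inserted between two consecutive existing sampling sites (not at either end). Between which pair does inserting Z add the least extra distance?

Added distance for inserting Z between each consecutive pair:
A–B: 2639.3 m
B–C: 4029.2 m
C–D: 1477.5 m
D–E: 1811.9 m
Smallest added distance is 1477.5 m, inserting between C and D.

between C and D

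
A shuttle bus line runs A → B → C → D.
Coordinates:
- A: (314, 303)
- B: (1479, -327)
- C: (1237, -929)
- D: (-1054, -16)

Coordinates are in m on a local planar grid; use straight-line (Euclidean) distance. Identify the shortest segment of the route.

Leg distances:
A→B: 1324.4 m
B→C: 648.8 m
C→D: 2466.2 m
The shortest leg is B–C at 648.8 m.

B–C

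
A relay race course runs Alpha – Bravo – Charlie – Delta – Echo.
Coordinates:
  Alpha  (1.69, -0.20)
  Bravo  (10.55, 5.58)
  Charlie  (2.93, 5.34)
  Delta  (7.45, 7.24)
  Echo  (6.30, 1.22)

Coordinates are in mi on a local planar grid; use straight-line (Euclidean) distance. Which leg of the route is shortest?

Leg distances:
Alpha→Bravo: 10.6 mi
Bravo→Charlie: 7.6 mi
Charlie→Delta: 4.9 mi
Delta→Echo: 6.1 mi
The shortest leg is Charlie–Delta at 4.9 mi.

Charlie–Delta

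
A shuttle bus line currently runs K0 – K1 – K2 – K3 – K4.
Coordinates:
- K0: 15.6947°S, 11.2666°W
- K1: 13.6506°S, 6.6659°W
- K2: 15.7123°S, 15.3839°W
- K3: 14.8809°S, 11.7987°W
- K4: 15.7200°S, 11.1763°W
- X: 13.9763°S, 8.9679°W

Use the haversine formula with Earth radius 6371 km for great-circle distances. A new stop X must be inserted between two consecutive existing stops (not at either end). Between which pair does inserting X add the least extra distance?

between K1 and K2

Added distance for inserting X between each consecutive pair:
K0–K1: 19.0 km
K1–K2: 2.0 km
K2–K3: 641.6 km
K3–K4: 512.8 km
Smallest added distance is 2.0 km, inserting between K1 and K2.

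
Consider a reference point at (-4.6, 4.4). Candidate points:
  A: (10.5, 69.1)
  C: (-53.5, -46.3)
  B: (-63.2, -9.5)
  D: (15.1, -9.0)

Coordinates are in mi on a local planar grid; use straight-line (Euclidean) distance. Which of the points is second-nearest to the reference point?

Distances from the reference point ((-4.6, 4.4)):
D: 23.8 mi
B: 60.2 mi
A: 66.4 mi
C: 70.4 mi
The second-nearest is B at 60.2 mi.

B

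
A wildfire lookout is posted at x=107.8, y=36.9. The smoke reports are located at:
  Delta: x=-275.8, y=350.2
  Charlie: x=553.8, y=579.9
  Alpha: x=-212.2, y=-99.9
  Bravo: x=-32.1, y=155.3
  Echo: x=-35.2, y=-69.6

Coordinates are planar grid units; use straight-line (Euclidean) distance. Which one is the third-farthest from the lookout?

Distances from the lookout (x=107.8, y=36.9):
Charlie: 702.7
Delta: 495.3
Alpha: 348.0
Bravo: 183.3
Echo: 178.3
The third-farthest is Alpha at 348.0.

Alpha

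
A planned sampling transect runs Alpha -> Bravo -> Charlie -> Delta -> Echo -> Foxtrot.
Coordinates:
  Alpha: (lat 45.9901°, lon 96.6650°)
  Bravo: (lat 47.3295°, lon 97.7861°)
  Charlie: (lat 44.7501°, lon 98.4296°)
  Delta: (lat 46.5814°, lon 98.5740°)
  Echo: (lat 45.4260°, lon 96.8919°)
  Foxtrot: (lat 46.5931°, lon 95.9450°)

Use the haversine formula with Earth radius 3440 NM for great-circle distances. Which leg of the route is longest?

Bravo–Charlie

Leg distances:
Alpha→Bravo: 92.7 NM
Bravo→Charlie: 157.2 NM
Charlie→Delta: 110.1 NM
Delta→Echo: 98.7 NM
Echo→Foxtrot: 80.4 NM
The longest leg is Bravo–Charlie at 157.2 NM.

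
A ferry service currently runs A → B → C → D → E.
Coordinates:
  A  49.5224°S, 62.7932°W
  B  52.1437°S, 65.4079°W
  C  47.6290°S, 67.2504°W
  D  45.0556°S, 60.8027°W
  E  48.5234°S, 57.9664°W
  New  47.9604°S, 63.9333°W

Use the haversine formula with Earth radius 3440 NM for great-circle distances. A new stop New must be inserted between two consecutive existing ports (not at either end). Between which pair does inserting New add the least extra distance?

Added distance for inserting New between each consecutive pair:
A–B: 175.6 NM
B–C: 112.5 NM
C–D: 43.8 NM
D–E: 219.4 NM
Smallest added distance is 43.8 NM, inserting between C and D.

between C and D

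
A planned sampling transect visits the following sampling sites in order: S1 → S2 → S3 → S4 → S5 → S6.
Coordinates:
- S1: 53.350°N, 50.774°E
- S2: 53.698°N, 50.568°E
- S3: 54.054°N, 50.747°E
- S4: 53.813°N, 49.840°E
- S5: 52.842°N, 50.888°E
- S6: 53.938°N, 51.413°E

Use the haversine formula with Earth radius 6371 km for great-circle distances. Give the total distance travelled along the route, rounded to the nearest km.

403 km

Leg distances:
S1→S2: 41.0 km  (cumulative 41.0 km)
S2→S3: 41.3 km  (cumulative 82.3 km)
S3→S4: 65.1 km  (cumulative 147.5 km)
S4→S5: 128.5 km  (cumulative 275.9 km)
S5→S6: 126.7 km  (cumulative 402.6 km)
Total route length ≈ 403 km.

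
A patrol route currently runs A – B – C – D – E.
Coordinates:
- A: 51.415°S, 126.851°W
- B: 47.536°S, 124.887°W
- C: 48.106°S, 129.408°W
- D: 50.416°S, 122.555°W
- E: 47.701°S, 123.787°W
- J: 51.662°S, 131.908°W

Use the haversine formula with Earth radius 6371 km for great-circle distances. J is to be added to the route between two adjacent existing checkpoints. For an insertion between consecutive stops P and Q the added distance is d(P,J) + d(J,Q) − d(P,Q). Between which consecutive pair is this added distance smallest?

Added distance for inserting J between each consecutive pair:
A–B: 579.2 km
B–C: 773.1 km
C–D: 542.6 km
D–E: 1084.0 km
Smallest added distance is 542.6 km, inserting between C and D.

between C and D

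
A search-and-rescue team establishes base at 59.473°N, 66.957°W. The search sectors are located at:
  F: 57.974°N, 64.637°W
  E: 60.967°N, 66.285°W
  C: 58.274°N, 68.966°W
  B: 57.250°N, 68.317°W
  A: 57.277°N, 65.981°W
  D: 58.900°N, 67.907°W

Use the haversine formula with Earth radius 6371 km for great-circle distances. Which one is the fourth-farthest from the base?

Distances from the base (59.473°N, 66.957°W):
B: 259.6 km
A: 250.7 km
F: 213.8 km
C: 176.4 km
E: 170.2 km
D: 83.6 km
The fourth-farthest is C at 176.4 km.

C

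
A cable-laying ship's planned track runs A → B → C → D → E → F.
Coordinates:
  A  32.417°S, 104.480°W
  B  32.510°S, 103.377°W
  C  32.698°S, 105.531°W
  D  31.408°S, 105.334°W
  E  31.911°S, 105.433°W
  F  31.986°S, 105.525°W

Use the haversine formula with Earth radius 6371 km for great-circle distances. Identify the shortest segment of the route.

Leg distances:
A→B: 104.0 km
B→C: 202.8 km
C→D: 144.6 km
D→E: 56.7 km
E→F: 12.0 km
The shortest leg is E–F at 12.0 km.

E–F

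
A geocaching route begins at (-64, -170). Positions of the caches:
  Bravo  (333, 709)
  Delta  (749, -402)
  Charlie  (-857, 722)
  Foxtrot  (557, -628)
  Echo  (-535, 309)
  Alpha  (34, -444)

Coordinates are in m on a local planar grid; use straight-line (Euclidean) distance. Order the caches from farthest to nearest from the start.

Charlie, Bravo, Delta, Foxtrot, Echo, Alpha

Distances from the start:
Charlie (-857, 722): 1193.5 m
Bravo (333, 709): 964.5 m
Delta (749, -402): 845.5 m
Foxtrot (557, -628): 771.6 m
Echo (-535, 309): 671.8 m
Alpha (34, -444): 291.0 m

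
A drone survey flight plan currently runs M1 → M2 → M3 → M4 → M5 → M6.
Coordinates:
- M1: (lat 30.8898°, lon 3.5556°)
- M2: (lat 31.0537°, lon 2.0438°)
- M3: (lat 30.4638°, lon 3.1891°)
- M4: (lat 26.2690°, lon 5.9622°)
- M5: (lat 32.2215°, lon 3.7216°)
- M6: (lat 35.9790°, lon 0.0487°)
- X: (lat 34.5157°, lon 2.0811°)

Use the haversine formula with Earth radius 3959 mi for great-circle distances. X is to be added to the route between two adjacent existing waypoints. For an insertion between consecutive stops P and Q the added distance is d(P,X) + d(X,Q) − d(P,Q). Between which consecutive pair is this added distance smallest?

between M5 and M6

Added distance for inserting X between each consecutive pair:
M1–M2: 413.7 mi
M2–M3: 447.3 mi
M3–M4: 566.9 mi
M4–M5: 366.6 mi
M5–M6: 3.6 mi
Smallest added distance is 3.6 mi, inserting between M5 and M6.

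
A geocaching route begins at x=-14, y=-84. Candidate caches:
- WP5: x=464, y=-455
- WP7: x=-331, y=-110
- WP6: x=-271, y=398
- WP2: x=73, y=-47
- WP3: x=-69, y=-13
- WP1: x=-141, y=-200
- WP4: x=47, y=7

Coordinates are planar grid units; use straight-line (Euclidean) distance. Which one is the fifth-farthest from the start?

WP4

Distance to each, sorted:
WP5: 605.1
WP6: 546.2
WP7: 318.1
WP1: 172.0
WP4: 109.6
WP2: 94.5
WP3: 89.8
The fifth-farthest is WP4 at 109.6.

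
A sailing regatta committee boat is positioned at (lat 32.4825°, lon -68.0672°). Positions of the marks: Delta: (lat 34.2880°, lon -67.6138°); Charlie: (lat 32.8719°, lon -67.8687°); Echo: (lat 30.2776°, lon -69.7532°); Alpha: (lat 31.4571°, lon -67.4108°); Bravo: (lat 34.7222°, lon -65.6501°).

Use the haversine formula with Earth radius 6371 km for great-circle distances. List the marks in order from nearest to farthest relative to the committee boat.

Charlie, Alpha, Delta, Echo, Bravo

Distance from the committee boat at (lat 32.4825°, lon -68.0672°) to each:
Charlie (lat 32.8719°, lon -67.8687°): 47.1 km
Alpha (lat 31.4571°, lon -67.4108°): 129.7 km
Delta (lat 34.2880°, lon -67.6138°): 205.1 km
Echo (lat 30.2776°, lon -69.7532°): 292.8 km
Bravo (lat 34.7222°, lon -65.6501°): 334.8 km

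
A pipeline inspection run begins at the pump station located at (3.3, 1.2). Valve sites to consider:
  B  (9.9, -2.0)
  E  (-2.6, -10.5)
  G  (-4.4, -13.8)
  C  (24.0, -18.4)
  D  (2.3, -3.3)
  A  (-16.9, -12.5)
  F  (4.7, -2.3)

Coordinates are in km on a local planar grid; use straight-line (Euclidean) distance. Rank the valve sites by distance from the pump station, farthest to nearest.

Computing each straight-line distance from (3.3, 1.2):
C (24.0, -18.4): 28.5 km
A (-16.9, -12.5): 24.4 km
G (-4.4, -13.8): 16.9 km
E (-2.6, -10.5): 13.1 km
B (9.9, -2.0): 7.3 km
D (2.3, -3.3): 4.6 km
F (4.7, -2.3): 3.8 km

C, A, G, E, B, D, F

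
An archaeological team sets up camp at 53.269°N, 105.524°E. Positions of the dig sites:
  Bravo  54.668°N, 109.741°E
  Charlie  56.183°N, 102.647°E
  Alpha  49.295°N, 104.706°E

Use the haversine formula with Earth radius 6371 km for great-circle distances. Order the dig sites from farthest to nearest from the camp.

Alpha, Charlie, Bravo

Distance from the camp at 53.269°N, 105.524°E to each:
Alpha 49.295°N, 104.706°E: 445.5 km
Charlie 56.183°N, 102.647°E: 372.9 km
Bravo 54.668°N, 109.741°E: 316.6 km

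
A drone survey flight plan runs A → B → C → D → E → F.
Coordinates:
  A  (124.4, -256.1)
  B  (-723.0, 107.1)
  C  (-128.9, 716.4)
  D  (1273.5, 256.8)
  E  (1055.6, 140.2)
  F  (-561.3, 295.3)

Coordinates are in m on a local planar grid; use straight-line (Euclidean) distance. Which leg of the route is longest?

Leg distances:
A→B: 922.0 m
B→C: 851.0 m
C→D: 1475.8 m
D→E: 247.1 m
E→F: 1624.3 m
The longest leg is E–F at 1624.3 m.

E–F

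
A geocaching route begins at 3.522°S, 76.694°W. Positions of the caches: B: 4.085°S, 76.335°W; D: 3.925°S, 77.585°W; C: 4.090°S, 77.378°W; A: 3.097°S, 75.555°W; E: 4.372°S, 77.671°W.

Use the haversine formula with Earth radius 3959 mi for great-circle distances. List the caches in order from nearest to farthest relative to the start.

B, C, D, A, E

Distances from the start:
B 4.085°S, 76.335°W: 46.1 mi
C 4.090°S, 77.378°W: 61.4 mi
D 3.925°S, 77.585°W: 67.5 mi
A 3.097°S, 75.555°W: 83.9 mi
E 4.372°S, 77.671°W: 89.4 mi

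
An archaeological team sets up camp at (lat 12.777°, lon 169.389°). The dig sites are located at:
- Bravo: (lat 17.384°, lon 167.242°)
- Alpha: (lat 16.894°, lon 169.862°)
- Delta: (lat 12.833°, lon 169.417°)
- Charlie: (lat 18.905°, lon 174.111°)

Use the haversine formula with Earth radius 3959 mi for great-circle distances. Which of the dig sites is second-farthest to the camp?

Distance to each, sorted:
Charlie: 527.0 mi
Bravo: 349.1 mi
Alpha: 286.2 mi
Delta: 4.3 mi
The second-farthest is Bravo at 349.1 mi.

Bravo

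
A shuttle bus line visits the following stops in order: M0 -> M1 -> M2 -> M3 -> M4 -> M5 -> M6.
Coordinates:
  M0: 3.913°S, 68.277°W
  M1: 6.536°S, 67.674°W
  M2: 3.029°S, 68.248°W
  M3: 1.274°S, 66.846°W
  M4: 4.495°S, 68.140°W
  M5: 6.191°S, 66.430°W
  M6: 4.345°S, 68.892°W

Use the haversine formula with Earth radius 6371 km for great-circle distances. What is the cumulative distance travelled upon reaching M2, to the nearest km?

Leg distances:
M0→M1: 299.2 km  (cumulative 299.2 km)
M1→M2: 395.1 km  (cumulative 694.3 km)
Cumulative distance at M2 ≈ 694 km.

694 km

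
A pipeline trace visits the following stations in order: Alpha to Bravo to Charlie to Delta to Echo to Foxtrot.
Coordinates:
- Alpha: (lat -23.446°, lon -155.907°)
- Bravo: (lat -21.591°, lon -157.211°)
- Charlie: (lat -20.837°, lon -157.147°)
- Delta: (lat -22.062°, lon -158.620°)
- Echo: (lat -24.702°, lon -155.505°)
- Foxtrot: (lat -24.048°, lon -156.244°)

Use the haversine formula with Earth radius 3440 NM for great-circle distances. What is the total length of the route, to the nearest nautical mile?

Leg distances:
Alpha→Bravo: 132.8 NM  (cumulative 132.8 NM)
Bravo→Charlie: 45.4 NM  (cumulative 178.2 NM)
Charlie→Delta: 110.4 NM  (cumulative 288.6 NM)
Delta→Echo: 233.6 NM  (cumulative 522.2 NM)
Echo→Foxtrot: 56.3 NM  (cumulative 578.6 NM)
Total route length ≈ 579 NM.

579 NM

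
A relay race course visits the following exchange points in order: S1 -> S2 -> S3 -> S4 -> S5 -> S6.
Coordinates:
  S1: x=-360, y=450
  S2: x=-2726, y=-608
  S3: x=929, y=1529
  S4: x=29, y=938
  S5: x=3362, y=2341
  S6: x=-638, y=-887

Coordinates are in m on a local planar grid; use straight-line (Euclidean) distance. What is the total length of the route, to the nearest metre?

Leg distances:
S1→S2: 2591.8 m  (cumulative 2591.8 m)
S2→S3: 4233.9 m  (cumulative 6825.7 m)
S3→S4: 1076.7 m  (cumulative 7902.4 m)
S4→S5: 3616.3 m  (cumulative 11518.6 m)
S5→S6: 5140.0 m  (cumulative 16658.7 m)
Total route length ≈ 16659 m.

16659 m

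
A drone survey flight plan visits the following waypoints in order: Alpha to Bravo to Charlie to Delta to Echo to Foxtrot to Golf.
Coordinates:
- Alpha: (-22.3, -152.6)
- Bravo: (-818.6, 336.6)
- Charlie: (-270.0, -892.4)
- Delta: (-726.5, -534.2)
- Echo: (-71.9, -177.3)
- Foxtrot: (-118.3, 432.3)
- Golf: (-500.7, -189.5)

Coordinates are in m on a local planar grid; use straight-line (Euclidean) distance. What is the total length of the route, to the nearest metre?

Leg distances:
Alpha→Bravo: 934.6 m  (cumulative 934.6 m)
Bravo→Charlie: 1345.9 m  (cumulative 2280.4 m)
Charlie→Delta: 580.3 m  (cumulative 2860.7 m)
Delta→Echo: 745.6 m  (cumulative 3606.3 m)
Echo→Foxtrot: 611.4 m  (cumulative 4217.6 m)
Foxtrot→Golf: 730.0 m  (cumulative 4947.6 m)
Total route length ≈ 4948 m.

4948 m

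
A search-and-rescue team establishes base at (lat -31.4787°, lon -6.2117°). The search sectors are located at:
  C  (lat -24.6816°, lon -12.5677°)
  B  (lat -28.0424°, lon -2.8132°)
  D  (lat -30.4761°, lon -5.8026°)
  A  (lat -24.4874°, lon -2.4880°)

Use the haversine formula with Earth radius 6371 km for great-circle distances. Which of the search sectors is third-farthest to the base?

Distance to each, sorted:
C: 979.4 km
A: 858.9 km
B: 503.5 km
D: 118.1 km
The third-farthest is B at 503.5 km.

B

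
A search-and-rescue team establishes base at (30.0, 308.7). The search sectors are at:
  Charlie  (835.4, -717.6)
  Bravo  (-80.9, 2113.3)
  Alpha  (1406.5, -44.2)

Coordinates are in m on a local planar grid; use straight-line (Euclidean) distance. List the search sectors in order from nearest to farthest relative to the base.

Computing each straight-line distance from (30.0, 308.7):
Charlie (835.4, -717.6): 1304.6 m
Alpha (1406.5, -44.2): 1421.0 m
Bravo (-80.9, 2113.3): 1808.0 m

Charlie, Alpha, Bravo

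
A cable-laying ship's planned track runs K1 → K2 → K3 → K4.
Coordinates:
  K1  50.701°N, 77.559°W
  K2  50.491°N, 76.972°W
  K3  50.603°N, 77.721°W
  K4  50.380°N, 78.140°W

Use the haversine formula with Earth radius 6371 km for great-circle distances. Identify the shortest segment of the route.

K3–K4

Leg distances:
K1→K2: 47.6 km
K2→K3: 54.4 km
K3→K4: 38.6 km
The shortest leg is K3–K4 at 38.6 km.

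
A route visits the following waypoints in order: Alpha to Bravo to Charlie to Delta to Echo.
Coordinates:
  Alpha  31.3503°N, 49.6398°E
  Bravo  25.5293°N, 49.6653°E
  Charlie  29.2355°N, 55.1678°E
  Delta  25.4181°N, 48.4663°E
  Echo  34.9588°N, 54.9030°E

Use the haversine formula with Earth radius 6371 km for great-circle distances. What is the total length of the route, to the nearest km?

Leg distances:
Alpha→Bravo: 647.3 km  (cumulative 647.3 km)
Bravo→Charlie: 681.7 km  (cumulative 1329.0 km)
Charlie→Delta: 786.2 km  (cumulative 2115.2 km)
Delta→Echo: 1227.3 km  (cumulative 3342.5 km)
Total route length ≈ 3342 km.

3342 km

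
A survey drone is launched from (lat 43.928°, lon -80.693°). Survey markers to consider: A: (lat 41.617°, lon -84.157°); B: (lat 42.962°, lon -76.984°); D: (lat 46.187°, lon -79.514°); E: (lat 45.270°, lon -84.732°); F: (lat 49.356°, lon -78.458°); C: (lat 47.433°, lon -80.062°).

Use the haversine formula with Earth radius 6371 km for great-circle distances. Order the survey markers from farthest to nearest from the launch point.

F, C, A, E, B, D

Computing each great-circle distance from (lat 43.928°, lon -80.693°):
F (lat 49.356°, lon -78.458°): 627.1 km
C (lat 47.433°, lon -80.062°): 392.8 km
A (lat 41.617°, lon -84.157°): 382.0 km
E (lat 45.270°, lon -84.732°): 352.8 km
B (lat 42.962°, lon -76.984°): 318.1 km
D (lat 46.187°, lon -79.514°): 267.7 km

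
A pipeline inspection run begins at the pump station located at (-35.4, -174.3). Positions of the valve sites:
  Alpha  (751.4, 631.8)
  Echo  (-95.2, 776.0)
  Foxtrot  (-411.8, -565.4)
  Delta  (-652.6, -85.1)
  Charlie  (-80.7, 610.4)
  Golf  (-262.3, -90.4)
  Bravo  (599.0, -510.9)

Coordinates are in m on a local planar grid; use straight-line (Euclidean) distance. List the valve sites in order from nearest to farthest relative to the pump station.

Computing each straight-line distance from (-35.4, -174.3):
Golf (-262.3, -90.4): 241.9 m
Foxtrot (-411.8, -565.4): 542.8 m
Delta (-652.6, -85.1): 623.6 m
Bravo (599.0, -510.9): 718.2 m
Charlie (-80.7, 610.4): 786.0 m
Echo (-95.2, 776.0): 952.2 m
Alpha (751.4, 631.8): 1126.4 m

Golf, Foxtrot, Delta, Bravo, Charlie, Echo, Alpha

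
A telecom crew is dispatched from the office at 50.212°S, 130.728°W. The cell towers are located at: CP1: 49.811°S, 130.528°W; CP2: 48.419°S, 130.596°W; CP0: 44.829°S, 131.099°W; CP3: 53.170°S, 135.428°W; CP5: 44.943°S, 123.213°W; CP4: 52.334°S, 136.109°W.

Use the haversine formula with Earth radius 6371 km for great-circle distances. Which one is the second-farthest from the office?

Distance to each, sorted:
CP5: 812.3 km
CP0: 599.2 km
CP3: 461.5 km
CP4: 442.3 km
CP2: 199.6 km
CP1: 46.8 km
The second-farthest is CP0 at 599.2 km.

CP0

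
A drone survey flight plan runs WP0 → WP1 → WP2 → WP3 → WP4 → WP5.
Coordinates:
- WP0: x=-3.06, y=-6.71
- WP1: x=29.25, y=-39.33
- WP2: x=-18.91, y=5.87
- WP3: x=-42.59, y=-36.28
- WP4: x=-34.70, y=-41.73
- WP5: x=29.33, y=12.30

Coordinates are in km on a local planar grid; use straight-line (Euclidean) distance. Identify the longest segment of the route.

Leg distances:
WP0→WP1: 45.9 km
WP1→WP2: 66.0 km
WP2→WP3: 48.3 km
WP3→WP4: 9.6 km
WP4→WP5: 83.8 km
The longest leg is WP4–WP5 at 83.8 km.

WP4–WP5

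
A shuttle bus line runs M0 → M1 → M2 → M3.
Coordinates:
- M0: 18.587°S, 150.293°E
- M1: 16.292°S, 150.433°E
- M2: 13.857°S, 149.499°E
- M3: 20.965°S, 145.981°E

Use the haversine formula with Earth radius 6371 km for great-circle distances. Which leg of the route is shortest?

M0–M1

Leg distances:
M0→M1: 255.6 km
M1→M2: 288.7 km
M2→M3: 873.9 km
The shortest leg is M0–M1 at 255.6 km.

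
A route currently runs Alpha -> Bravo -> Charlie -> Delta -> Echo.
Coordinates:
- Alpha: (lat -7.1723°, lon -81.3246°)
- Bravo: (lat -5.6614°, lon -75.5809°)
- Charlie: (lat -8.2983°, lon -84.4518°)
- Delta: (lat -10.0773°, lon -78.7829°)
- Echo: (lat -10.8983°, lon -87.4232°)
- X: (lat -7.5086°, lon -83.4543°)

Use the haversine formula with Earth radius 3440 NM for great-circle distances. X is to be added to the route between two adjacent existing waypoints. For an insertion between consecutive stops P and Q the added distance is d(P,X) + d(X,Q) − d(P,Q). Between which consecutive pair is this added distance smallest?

between Bravo and Charlie

Added distance for inserting X between each consecutive pair:
Alpha–Bravo: 256.4 NM
Bravo–Charlie: 6.6 NM
Charlie–Delta: 40.6 NM
Delta–Echo: 115.7 NM
Smallest added distance is 6.6 NM, inserting between Bravo and Charlie.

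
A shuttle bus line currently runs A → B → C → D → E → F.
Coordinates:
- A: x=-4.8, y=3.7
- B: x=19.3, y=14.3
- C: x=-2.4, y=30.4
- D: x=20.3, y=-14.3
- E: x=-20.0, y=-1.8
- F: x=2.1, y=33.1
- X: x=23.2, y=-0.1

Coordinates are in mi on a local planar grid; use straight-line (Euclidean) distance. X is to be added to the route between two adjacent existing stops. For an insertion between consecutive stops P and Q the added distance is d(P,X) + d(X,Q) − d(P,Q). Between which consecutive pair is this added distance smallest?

Added distance for inserting X between each consecutive pair:
A–B: 16.8 mi
B–C: 27.7 mi
C–D: 4.2 mi
D–E: 15.5 mi
E–F: 41.3 mi
Smallest added distance is 4.2 mi, inserting between C and D.

between C and D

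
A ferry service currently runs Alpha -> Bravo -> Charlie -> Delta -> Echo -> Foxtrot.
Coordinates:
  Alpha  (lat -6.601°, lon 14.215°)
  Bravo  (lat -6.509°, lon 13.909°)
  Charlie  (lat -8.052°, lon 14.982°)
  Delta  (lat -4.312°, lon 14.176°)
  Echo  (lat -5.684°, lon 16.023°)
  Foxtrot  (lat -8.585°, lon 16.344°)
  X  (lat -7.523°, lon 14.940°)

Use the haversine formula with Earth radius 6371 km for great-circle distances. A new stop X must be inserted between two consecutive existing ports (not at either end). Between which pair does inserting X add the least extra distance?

between Charlie and Delta

Added distance for inserting X between each consecutive pair:
Alpha–Bravo: 254.9 km
Bravo–Charlie: 10.8 km
Charlie–Delta: 0.6 km
Delta–Echo: 348.6 km
Echo–Foxtrot: 106.9 km
Smallest added distance is 0.6 km, inserting between Charlie and Delta.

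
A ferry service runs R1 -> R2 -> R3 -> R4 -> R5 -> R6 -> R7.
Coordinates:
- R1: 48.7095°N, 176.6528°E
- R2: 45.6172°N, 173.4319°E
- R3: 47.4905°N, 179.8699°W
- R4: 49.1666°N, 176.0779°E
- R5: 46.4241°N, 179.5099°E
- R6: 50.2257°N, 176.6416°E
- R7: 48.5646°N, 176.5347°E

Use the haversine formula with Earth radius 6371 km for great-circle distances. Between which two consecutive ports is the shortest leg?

R6–R7

Leg distances:
R1→R2: 421.3 km
R2→R3: 552.7 km
R3→R4: 352.7 km
R4→R5: 398.3 km
R5→R6: 472.8 km
R6→R7: 184.9 km
The shortest leg is R6–R7 at 184.9 km.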